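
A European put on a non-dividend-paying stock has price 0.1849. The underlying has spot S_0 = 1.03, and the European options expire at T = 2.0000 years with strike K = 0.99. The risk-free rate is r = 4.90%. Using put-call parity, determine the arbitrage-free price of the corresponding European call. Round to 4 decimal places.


Put-call parity: C - P = S_0 * exp(-qT) - K * exp(-rT).
S_0 * exp(-qT) = 1.0300 * 1.00000000 = 1.03000000
K * exp(-rT) = 0.9900 * 0.90664890 = 0.89758241
C = P + S*exp(-qT) - K*exp(-rT)
C = 0.1849 + 1.03000000 - 0.89758241 = 0.3173

Answer: Call price = 0.3173


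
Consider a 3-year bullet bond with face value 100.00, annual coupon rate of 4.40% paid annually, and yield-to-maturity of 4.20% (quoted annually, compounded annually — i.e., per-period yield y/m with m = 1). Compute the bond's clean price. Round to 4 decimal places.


Coupon per period c = face * coupon_rate / m = 4.400000
Periods per year m = 1; per-period yield y/m = 0.042000
Number of cashflows N = 3
Cashflows (t years, CF_t, discount factor 1/(1+y/m)^(m*t), PV):
  t = 1.0000: CF_t = 4.400000, DF = 0.959693, PV = 4.222649
  t = 2.0000: CF_t = 4.400000, DF = 0.921010, PV = 4.052446
  t = 3.0000: CF_t = 104.400000, DF = 0.883887, PV = 92.277823
Price P = sum_t PV_t = 100.552918

Answer: Price = 100.5529


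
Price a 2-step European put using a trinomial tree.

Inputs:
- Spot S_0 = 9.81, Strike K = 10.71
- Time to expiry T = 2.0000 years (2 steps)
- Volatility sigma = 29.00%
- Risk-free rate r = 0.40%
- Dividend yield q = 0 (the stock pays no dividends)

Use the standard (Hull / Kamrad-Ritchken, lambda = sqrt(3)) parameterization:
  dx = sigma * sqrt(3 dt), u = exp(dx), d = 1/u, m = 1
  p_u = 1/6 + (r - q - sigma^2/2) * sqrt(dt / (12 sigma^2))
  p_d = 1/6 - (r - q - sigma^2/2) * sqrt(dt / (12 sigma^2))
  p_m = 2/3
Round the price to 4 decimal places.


Answer: Price = V(0,0) = 2.0308

Derivation:
dt = T/N = 1.000000; dx = sigma*sqrt(3*dt) = 0.502295
u = exp(dx) = 1.652509; d = 1/u = 0.605140
p_u = 0.128790, p_m = 0.666667, p_d = 0.204543
Discount per step: exp(-r*dt) = 0.996008
Stock lattice S(k, j) with j the centered position index:
  k=0: S(0,+0) = 9.8100
  k=1: S(1,-1) = 5.9364; S(1,+0) = 9.8100; S(1,+1) = 16.2111
  k=2: S(2,-2) = 3.5924; S(2,-1) = 5.9364; S(2,+0) = 9.8100; S(2,+1) = 16.2111; S(2,+2) = 26.7890
Terminal payoffs V(N, j) = max(K - S_T, 0):
  V(2,-2) = 7.117628; V(2,-1) = 4.773572; V(2,+0) = 0.900000; V(2,+1) = 0.000000; V(2,+2) = 0.000000
Backward induction: V(k, j) = exp(-r*dt) * [p_u * V(k+1, j+1) + p_m * V(k+1, j) + p_d * V(k+1, j-1)]
  V(1,-1) = exp(-r*dt) * [p_u*0.900000 + p_m*4.773572 + p_d*7.117628] = 4.735174
  V(1,+0) = exp(-r*dt) * [p_u*0.000000 + p_m*0.900000 + p_d*4.773572] = 1.570107
  V(1,+1) = exp(-r*dt) * [p_u*0.000000 + p_m*0.000000 + p_d*0.900000] = 0.183354
  V(0,+0) = exp(-r*dt) * [p_u*0.183354 + p_m*1.570107 + p_d*4.735174] = 2.030759


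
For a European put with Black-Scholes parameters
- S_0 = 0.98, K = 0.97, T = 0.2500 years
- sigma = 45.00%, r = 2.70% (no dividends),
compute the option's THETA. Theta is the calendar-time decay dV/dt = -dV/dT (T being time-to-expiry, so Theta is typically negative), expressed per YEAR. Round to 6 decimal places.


Answer: Theta = -0.159459

Derivation:
d1 = 0.1880844452; d2 = -0.0369155548
phi(d1) = 0.3919478779; exp(-qT) = 1.0000000000; exp(-rT) = 0.9932727301
Theta = -S*exp(-qT)*phi(d1)*sigma/(2*sqrt(T)) + r*K*exp(-rT)*N(-d2) - q*S*exp(-qT)*N(-d1)
N(-d1) = 0.4254052272; N(-d2) = 0.5147238314; sqrt(T) = 0.5000000000
Term 1 = -0.9800 * 1.0000000000 * 0.3919478779 * 0.4500 / (2 * 0.5000000000) = -0.1728490142
Term 2 = 0.0270 * 0.9700 * 0.9932727301 * 0.5147238314 = 0.0133899294
Term 3 = 0 (no dividend yield, q = 0)
Theta = -0.1728490142 + (0.0133899294) + (0.0000000000) = -0.159459


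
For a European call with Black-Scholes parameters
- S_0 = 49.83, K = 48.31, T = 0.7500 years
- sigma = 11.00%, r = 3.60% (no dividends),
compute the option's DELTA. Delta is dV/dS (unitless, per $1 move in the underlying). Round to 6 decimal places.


Answer: Delta = 0.744168

Derivation:
d1 = 0.6562492116; d2 = 0.5609864171
phi(d1) = 0.3216568300; exp(-qT) = 1.0000000000; exp(-rT) = 0.9733612415
N(d1) = 0.7441681050
Delta = exp(-qT) * N(d1) = 1.0000000000 * 0.7441681050 = 0.744168


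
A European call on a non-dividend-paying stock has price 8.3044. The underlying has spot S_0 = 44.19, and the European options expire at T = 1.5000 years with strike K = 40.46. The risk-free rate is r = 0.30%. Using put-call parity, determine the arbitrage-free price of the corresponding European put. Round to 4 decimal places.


Answer: Put price = 4.3927

Derivation:
Put-call parity: C - P = S_0 * exp(-qT) - K * exp(-rT).
S_0 * exp(-qT) = 44.1900 * 1.00000000 = 44.19000000
K * exp(-rT) = 40.4600 * 0.99551011 = 40.27833904
P = C - S*exp(-qT) + K*exp(-rT)
P = 8.3044 - 44.19000000 + 40.27833904 = 4.3927


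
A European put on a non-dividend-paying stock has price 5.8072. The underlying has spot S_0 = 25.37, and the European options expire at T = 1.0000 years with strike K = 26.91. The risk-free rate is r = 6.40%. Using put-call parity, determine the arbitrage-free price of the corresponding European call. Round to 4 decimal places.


Put-call parity: C - P = S_0 * exp(-qT) - K * exp(-rT).
S_0 * exp(-qT) = 25.3700 * 1.00000000 = 25.37000000
K * exp(-rT) = 26.9100 * 0.93800500 = 25.24171454
C = P + S*exp(-qT) - K*exp(-rT)
C = 5.8072 + 25.37000000 - 25.24171454 = 5.9355

Answer: Call price = 5.9355


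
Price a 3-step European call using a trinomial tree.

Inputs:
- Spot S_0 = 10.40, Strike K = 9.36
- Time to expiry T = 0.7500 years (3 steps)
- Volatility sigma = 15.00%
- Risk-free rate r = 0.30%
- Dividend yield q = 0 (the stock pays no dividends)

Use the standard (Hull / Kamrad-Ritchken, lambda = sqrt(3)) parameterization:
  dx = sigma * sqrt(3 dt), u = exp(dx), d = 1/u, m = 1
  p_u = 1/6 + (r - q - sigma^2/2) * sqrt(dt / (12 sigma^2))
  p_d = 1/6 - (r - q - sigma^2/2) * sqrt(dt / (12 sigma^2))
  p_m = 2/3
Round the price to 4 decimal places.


Answer: Price = V(0,0) = 1.2108

Derivation:
dt = T/N = 0.250000; dx = sigma*sqrt(3*dt) = 0.129904
u = exp(dx) = 1.138719; d = 1/u = 0.878180
p_u = 0.158728, p_m = 0.666667, p_d = 0.174605
Discount per step: exp(-r*dt) = 0.999250
Stock lattice S(k, j) with j the centered position index:
  k=0: S(0,+0) = 10.4000
  k=1: S(1,-1) = 9.1331; S(1,+0) = 10.4000; S(1,+1) = 11.8427
  k=2: S(2,-2) = 8.0205; S(2,-1) = 9.1331; S(2,+0) = 10.4000; S(2,+1) = 11.8427; S(2,+2) = 13.4855
  k=3: S(3,-3) = 7.0434; S(3,-2) = 8.0205; S(3,-1) = 9.1331; S(3,+0) = 10.4000; S(3,+1) = 11.8427; S(3,+2) = 13.4855; S(3,+3) = 15.3562
Terminal payoffs V(N, j) = max(S_T - K, 0):
  V(3,-3) = 0.000000; V(3,-2) = 0.000000; V(3,-1) = 0.000000; V(3,+0) = 1.040000; V(3,+1) = 2.482676; V(3,+2) = 4.125478; V(3,+3) = 5.996168
Backward induction: V(k, j) = exp(-r*dt) * [p_u * V(k+1, j+1) + p_m * V(k+1, j) + p_d * V(k+1, j-1)]
  V(2,-2) = exp(-r*dt) * [p_u*0.000000 + p_m*0.000000 + p_d*0.000000] = 0.000000
  V(2,-1) = exp(-r*dt) * [p_u*1.040000 + p_m*0.000000 + p_d*0.000000] = 0.164953
  V(2,+0) = exp(-r*dt) * [p_u*2.482676 + p_m*1.040000 + p_d*0.000000] = 1.086589
  V(2,+1) = exp(-r*dt) * [p_u*4.125478 + p_m*2.482676 + p_d*1.040000] = 2.489668
  V(2,+2) = exp(-r*dt) * [p_u*5.996168 + p_m*4.125478 + p_d*2.482676] = 4.132467
  V(1,-1) = exp(-r*dt) * [p_u*1.086589 + p_m*0.164953 + p_d*0.000000] = 0.282229
  V(1,+0) = exp(-r*dt) * [p_u*2.489668 + p_m*1.086589 + p_d*0.164953] = 1.147513
  V(1,+1) = exp(-r*dt) * [p_u*4.132467 + p_m*2.489668 + p_d*1.086589] = 2.503563
  V(0,+0) = exp(-r*dt) * [p_u*2.503563 + p_m*1.147513 + p_d*0.282229] = 1.210765


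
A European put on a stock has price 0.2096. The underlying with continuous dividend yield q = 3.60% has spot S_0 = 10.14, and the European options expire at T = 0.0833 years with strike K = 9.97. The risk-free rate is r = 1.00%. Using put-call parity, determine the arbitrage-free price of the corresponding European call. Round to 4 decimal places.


Put-call parity: C - P = S_0 * exp(-qT) - K * exp(-rT).
S_0 * exp(-qT) = 10.1400 * 0.99700569 = 10.10963772
K * exp(-rT) = 9.9700 * 0.99916735 = 9.96169845
C = P + S*exp(-qT) - K*exp(-rT)
C = 0.2096 + 10.10963772 - 9.96169845 = 0.3575

Answer: Call price = 0.3575


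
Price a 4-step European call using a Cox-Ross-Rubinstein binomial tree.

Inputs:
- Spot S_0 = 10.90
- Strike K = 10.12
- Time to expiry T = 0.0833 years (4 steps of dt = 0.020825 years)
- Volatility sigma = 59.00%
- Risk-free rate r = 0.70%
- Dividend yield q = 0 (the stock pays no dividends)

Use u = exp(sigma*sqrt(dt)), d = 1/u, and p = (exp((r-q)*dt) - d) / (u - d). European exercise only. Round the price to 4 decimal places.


Answer: Price = V(0,0) = 1.2098

Derivation:
dt = T/N = 0.020825
u = exp(sigma*sqrt(dt)) = 1.088872; d = 1/u = 0.918382
p = (exp((r-q)*dt) - d) / (u - d) = 0.479582
Discount per step: exp(-r*dt) = 0.999854
Stock lattice S(k, i) with i counting down-moves:
  k=0: S(0,0) = 10.9000
  k=1: S(1,0) = 11.8687; S(1,1) = 10.0104
  k=2: S(2,0) = 12.9235; S(2,1) = 10.9000; S(2,2) = 9.1933
  k=3: S(3,0) = 14.0720; S(3,1) = 11.8687; S(3,2) = 10.0104; S(3,3) = 8.4430
  k=4: S(4,0) = 15.3226; S(4,1) = 12.9235; S(4,2) = 10.9000; S(4,3) = 9.1933; S(4,4) = 7.7539
Terminal payoffs V(N, i) = max(S_T - K, 0):
  V(4,0) = 5.202638; V(4,1) = 2.803496; V(4,2) = 0.780000; V(4,3) = 0.000000; V(4,4) = 0.000000
Backward induction: V(k, i) = exp(-r*dt) * [p * V(k+1, i) + (1-p) * V(k+1, i+1)].
  V(3,0) = exp(-r*dt) * [p*5.202638 + (1-p)*2.803496] = 3.953506
  V(3,1) = exp(-r*dt) * [p*2.803496 + (1-p)*0.780000] = 1.750178
  V(3,2) = exp(-r*dt) * [p*0.780000 + (1-p)*0.000000] = 0.374020
  V(3,3) = exp(-r*dt) * [p*0.000000 + (1-p)*0.000000] = 0.000000
  V(2,0) = exp(-r*dt) * [p*3.953506 + (1-p)*1.750178] = 2.806446
  V(2,1) = exp(-r*dt) * [p*1.750178 + (1-p)*0.374020] = 1.033850
  V(2,2) = exp(-r*dt) * [p*0.374020 + (1-p)*0.000000] = 0.179347
  V(1,0) = exp(-r*dt) * [p*2.806446 + (1-p)*1.033850] = 1.883681
  V(1,1) = exp(-r*dt) * [p*1.033850 + (1-p)*0.179347] = 0.589066
  V(0,0) = exp(-r*dt) * [p*1.883681 + (1-p)*0.589066] = 1.209764


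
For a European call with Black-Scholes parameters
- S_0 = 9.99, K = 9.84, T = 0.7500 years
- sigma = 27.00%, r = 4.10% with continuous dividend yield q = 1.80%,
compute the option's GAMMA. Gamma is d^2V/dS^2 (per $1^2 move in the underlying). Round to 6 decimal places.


Answer: Gamma = 0.163089

Derivation:
d1 = 0.2553871777; d2 = 0.0215603187
phi(d1) = 0.3861421016; exp(-qT) = 0.9865907163; exp(-rT) = 0.9697179723
Gamma = exp(-qT) * phi(d1) / (S * sigma * sqrt(T)) = 0.9865907163 * 0.3861421016 / (9.9900 * 0.2700 * 0.8660254038) = 0.163089


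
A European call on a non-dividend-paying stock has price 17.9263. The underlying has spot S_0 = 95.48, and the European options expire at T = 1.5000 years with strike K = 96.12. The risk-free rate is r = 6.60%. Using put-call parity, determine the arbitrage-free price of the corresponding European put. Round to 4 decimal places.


Answer: Put price = 9.5063

Derivation:
Put-call parity: C - P = S_0 * exp(-qT) - K * exp(-rT).
S_0 * exp(-qT) = 95.4800 * 1.00000000 = 95.48000000
K * exp(-rT) = 96.1200 * 0.90574271 = 87.05998910
P = C - S*exp(-qT) + K*exp(-rT)
P = 17.9263 - 95.48000000 + 87.05998910 = 9.5063


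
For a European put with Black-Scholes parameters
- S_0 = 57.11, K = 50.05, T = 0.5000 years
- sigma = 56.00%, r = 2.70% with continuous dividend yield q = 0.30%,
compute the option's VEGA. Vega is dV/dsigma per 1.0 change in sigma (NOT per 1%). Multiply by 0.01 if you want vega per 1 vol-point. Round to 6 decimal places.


d1 = 0.5615355337; d2 = 0.1655557363
phi(d1) = 0.3407522481; exp(-qT) = 0.9985011244; exp(-rT) = 0.9865907163
Vega = S * exp(-qT) * phi(d1) * sqrt(T) = 57.1100 * 0.9985011244 * 0.3407522481 * 0.7071067812 = 13.739928

Answer: Vega = 13.739928


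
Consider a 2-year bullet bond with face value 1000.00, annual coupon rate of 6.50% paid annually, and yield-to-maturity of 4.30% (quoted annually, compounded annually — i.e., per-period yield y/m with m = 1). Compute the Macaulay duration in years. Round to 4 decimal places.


Coupon per period c = face * coupon_rate / m = 65.000000
Periods per year m = 1; per-period yield y/m = 0.043000
Number of cashflows N = 2
Cashflows (t years, CF_t, discount factor 1/(1+y/m)^(m*t), PV):
  t = 1.0000: CF_t = 65.000000, DF = 0.958773, PV = 62.320230
  t = 2.0000: CF_t = 1065.000000, DF = 0.919245, PV = 978.996166
Price P = sum_t PV_t = 1041.316396
Macaulay numerator sum_t t * PV_t:
  t * PV_t at t = 1.0000: 62.320230
  t * PV_t at t = 2.0000: 1957.992332
Macaulay duration D = (sum_t t * PV_t) / P = 2020.312562 / 1041.316396 = 1.940152

Answer: Macaulay duration = 1.9402 years


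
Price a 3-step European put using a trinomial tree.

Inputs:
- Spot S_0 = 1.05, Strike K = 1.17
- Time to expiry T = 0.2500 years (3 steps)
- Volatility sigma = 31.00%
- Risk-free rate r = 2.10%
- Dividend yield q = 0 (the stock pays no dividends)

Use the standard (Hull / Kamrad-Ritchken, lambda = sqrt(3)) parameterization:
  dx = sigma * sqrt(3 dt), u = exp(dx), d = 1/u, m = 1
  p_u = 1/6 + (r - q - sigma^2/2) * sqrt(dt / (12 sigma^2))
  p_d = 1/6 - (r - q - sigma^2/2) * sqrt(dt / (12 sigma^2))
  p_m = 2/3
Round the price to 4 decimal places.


dt = T/N = 0.083333; dx = sigma*sqrt(3*dt) = 0.155000
u = exp(dx) = 1.167658; d = 1/u = 0.856415
p_u = 0.159395, p_m = 0.666667, p_d = 0.173938
Discount per step: exp(-r*dt) = 0.998252
Stock lattice S(k, j) with j the centered position index:
  k=0: S(0,+0) = 1.0500
  k=1: S(1,-1) = 0.8992; S(1,+0) = 1.0500; S(1,+1) = 1.2260
  k=2: S(2,-2) = 0.7701; S(2,-1) = 0.8992; S(2,+0) = 1.0500; S(2,+1) = 1.2260; S(2,+2) = 1.4316
  k=3: S(3,-3) = 0.6595; S(3,-2) = 0.7701; S(3,-1) = 0.8992; S(3,+0) = 1.0500; S(3,+1) = 1.2260; S(3,+2) = 1.4316; S(3,+3) = 1.6716
Terminal payoffs V(N, j) = max(K - S_T, 0):
  V(3,-3) = 0.510458; V(3,-2) = 0.399881; V(3,-1) = 0.270764; V(3,+0) = 0.120000; V(3,+1) = 0.000000; V(3,+2) = 0.000000; V(3,+3) = 0.000000
Backward induction: V(k, j) = exp(-r*dt) * [p_u * V(k+1, j+1) + p_m * V(k+1, j) + p_d * V(k+1, j-1)]
  V(2,-2) = exp(-r*dt) * [p_u*0.270764 + p_m*0.399881 + p_d*0.510458] = 0.397837
  V(2,-1) = exp(-r*dt) * [p_u*0.120000 + p_m*0.270764 + p_d*0.399881] = 0.268721
  V(2,+0) = exp(-r*dt) * [p_u*0.000000 + p_m*0.120000 + p_d*0.270764] = 0.126874
  V(2,+1) = exp(-r*dt) * [p_u*0.000000 + p_m*0.000000 + p_d*0.120000] = 0.020836
  V(2,+2) = exp(-r*dt) * [p_u*0.000000 + p_m*0.000000 + p_d*0.000000] = 0.000000
  V(1,-1) = exp(-r*dt) * [p_u*0.126874 + p_m*0.268721 + p_d*0.397837] = 0.268100
  V(1,+0) = exp(-r*dt) * [p_u*0.020836 + p_m*0.126874 + p_d*0.268721] = 0.134409
  V(1,+1) = exp(-r*dt) * [p_u*0.000000 + p_m*0.020836 + p_d*0.126874] = 0.035896
  V(0,+0) = exp(-r*dt) * [p_u*0.035896 + p_m*0.134409 + p_d*0.268100] = 0.141712

Answer: Price = V(0,0) = 0.1417


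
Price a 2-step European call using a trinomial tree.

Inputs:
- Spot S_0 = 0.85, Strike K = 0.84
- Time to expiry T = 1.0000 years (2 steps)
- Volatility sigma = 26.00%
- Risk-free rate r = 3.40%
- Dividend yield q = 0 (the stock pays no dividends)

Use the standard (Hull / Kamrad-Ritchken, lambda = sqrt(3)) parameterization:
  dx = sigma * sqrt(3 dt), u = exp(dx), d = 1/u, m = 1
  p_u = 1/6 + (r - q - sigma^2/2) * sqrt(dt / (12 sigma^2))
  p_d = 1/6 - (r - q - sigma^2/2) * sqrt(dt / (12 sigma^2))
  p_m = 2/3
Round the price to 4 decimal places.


dt = T/N = 0.500000; dx = sigma*sqrt(3*dt) = 0.318434
u = exp(dx) = 1.374972; d = 1/u = 0.727287
p_u = 0.166824, p_m = 0.666667, p_d = 0.166510
Discount per step: exp(-r*dt) = 0.983144
Stock lattice S(k, j) with j the centered position index:
  k=0: S(0,+0) = 0.8500
  k=1: S(1,-1) = 0.6182; S(1,+0) = 0.8500; S(1,+1) = 1.1687
  k=2: S(2,-2) = 0.4496; S(2,-1) = 0.6182; S(2,+0) = 0.8500; S(2,+1) = 1.1687; S(2,+2) = 1.6070
Terminal payoffs V(N, j) = max(S_T - K, 0):
  V(2,-2) = 0.000000; V(2,-1) = 0.000000; V(2,+0) = 0.010000; V(2,+1) = 0.328727; V(2,+2) = 0.766967
Backward induction: V(k, j) = exp(-r*dt) * [p_u * V(k+1, j+1) + p_m * V(k+1, j) + p_d * V(k+1, j-1)]
  V(1,-1) = exp(-r*dt) * [p_u*0.010000 + p_m*0.000000 + p_d*0.000000] = 0.001640
  V(1,+0) = exp(-r*dt) * [p_u*0.328727 + p_m*0.010000 + p_d*0.000000] = 0.060469
  V(1,+1) = exp(-r*dt) * [p_u*0.766967 + p_m*0.328727 + p_d*0.010000] = 0.342885
  V(0,+0) = exp(-r*dt) * [p_u*0.342885 + p_m*0.060469 + p_d*0.001640] = 0.096139

Answer: Price = V(0,0) = 0.0961


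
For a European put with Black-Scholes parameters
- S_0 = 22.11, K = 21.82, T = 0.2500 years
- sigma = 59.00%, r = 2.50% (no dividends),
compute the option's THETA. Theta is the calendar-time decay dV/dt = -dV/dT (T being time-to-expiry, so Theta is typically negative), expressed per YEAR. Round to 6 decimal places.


d1 = 0.2134424219; d2 = -0.0815575781
phi(d1) = 0.3899575597; exp(-qT) = 1.0000000000; exp(-rT) = 0.9937694906
Theta = -S*exp(-qT)*phi(d1)*sigma/(2*sqrt(T)) + r*K*exp(-rT)*N(-d2) - q*S*exp(-qT)*N(-d1)
N(-d1) = 0.4154909474; N(-d2) = 0.5325007317; sqrt(T) = 0.5000000000
Term 1 = -22.1100 * 1.0000000000 * 0.3899575597 * 0.5900 / (2 * 0.5000000000) = -5.0869573705
Term 2 = 0.0250 * 21.8200 * 0.9937694906 * 0.5325007317 = 0.2886693161
Term 3 = 0 (no dividend yield, q = 0)
Theta = -5.0869573705 + (0.2886693161) + (0.0000000000) = -4.798288

Answer: Theta = -4.798288


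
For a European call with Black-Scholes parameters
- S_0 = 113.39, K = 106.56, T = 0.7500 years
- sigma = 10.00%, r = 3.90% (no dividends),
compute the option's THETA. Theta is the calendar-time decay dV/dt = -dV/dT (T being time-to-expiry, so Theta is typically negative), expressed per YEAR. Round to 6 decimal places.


Answer: Theta = -4.835847

Derivation:
d1 = 1.0984088547; d2 = 1.0118063143
phi(d1) = 0.2182335326; exp(-qT) = 1.0000000000; exp(-rT) = 0.9711736407
Theta = -S*exp(-qT)*phi(d1)*sigma/(2*sqrt(T)) - r*K*exp(-rT)*N(d2) + q*S*exp(-qT)*N(d1)
N(d1) = 0.8639870012; N(d2) = 0.8441846649; sqrt(T) = 0.8660254038
Term 1 = -113.3900 * 1.0000000000 * 0.2182335326 * 0.1000 / (2 * 0.8660254038) = -1.4286821237
Term 2 = -0.0390 * 106.5600 * 0.9711736407 * 0.8441846649 = -3.4071649853
Term 3 = 0 (no dividend yield, q = 0)
Theta = -1.4286821237 + (-3.4071649853) + (0.0000000000) = -4.835847


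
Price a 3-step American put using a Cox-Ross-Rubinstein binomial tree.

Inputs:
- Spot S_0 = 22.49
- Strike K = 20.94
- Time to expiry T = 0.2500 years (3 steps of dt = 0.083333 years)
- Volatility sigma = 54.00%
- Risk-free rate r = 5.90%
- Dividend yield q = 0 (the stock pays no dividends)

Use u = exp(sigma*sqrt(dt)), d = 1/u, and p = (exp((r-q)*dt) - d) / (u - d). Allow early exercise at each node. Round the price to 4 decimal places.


dt = T/N = 0.083333
u = exp(sigma*sqrt(dt)) = 1.168691; d = 1/u = 0.855658
p = (exp((r-q)*dt) - d) / (u - d) = 0.476853
Discount per step: exp(-r*dt) = 0.995095
Stock lattice S(k, i) with i counting down-moves:
  k=0: S(0,0) = 22.4900
  k=1: S(1,0) = 26.2839; S(1,1) = 19.2437
  k=2: S(2,0) = 30.7177; S(2,1) = 22.4900; S(2,2) = 16.4661
  k=3: S(3,0) = 35.8995; S(3,1) = 26.2839; S(3,2) = 19.2437; S(3,3) = 14.0893
Terminal payoffs V(N, i) = max(K - S_T, 0):
  V(3,0) = 0.000000; V(3,1) = 0.000000; V(3,2) = 1.696253; V(3,3) = 6.850680
Backward induction: V(k, i) = exp(-r*dt) * [p * V(k+1, i) + (1-p) * V(k+1, i+1)]; then take max(V_cont, immediate exercise) for American.
  V(2,0) = exp(-r*dt) * [p*0.000000 + (1-p)*0.000000] = 0.000000; exercise = 0.000000; V(2,0) = max -> 0.000000
  V(2,1) = exp(-r*dt) * [p*0.000000 + (1-p)*1.696253] = 0.883038; exercise = 0.000000; V(2,1) = max -> 0.883038
  V(2,2) = exp(-r*dt) * [p*1.696253 + (1-p)*6.850680] = 4.371232; exercise = 4.473935; V(2,2) = max -> 4.473935
  V(1,0) = exp(-r*dt) * [p*0.000000 + (1-p)*0.883038] = 0.459693; exercise = 0.000000; V(1,0) = max -> 0.459693
  V(1,1) = exp(-r*dt) * [p*0.883038 + (1-p)*4.473935] = 2.748061; exercise = 1.696253; V(1,1) = max -> 2.748061
  V(0,0) = exp(-r*dt) * [p*0.459693 + (1-p)*2.748061] = 1.648720; exercise = 0.000000; V(0,0) = max -> 1.648720

Answer: Price = V(0,0) = 1.6487


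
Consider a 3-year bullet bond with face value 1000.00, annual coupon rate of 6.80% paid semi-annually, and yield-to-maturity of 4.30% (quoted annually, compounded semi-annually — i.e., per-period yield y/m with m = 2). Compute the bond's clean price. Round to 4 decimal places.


Answer: Price = 1069.6648

Derivation:
Coupon per period c = face * coupon_rate / m = 34.000000
Periods per year m = 2; per-period yield y/m = 0.021500
Number of cashflows N = 6
Cashflows (t years, CF_t, discount factor 1/(1+y/m)^(m*t), PV):
  t = 0.5000: CF_t = 34.000000, DF = 0.978953, PV = 33.284386
  t = 1.0000: CF_t = 34.000000, DF = 0.958348, PV = 32.583833
  t = 1.5000: CF_t = 34.000000, DF = 0.938177, PV = 31.898026
  t = 2.0000: CF_t = 34.000000, DF = 0.918431, PV = 31.226653
  t = 2.5000: CF_t = 34.000000, DF = 0.899100, PV = 30.569410
  t = 3.0000: CF_t = 1034.000000, DF = 0.880177, PV = 910.102512
Price P = sum_t PV_t = 1069.664820


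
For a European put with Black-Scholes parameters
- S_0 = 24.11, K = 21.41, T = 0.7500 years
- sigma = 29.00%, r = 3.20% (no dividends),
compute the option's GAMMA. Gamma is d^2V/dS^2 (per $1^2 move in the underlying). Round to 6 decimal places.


d1 = 0.6940390879; d2 = 0.4428917208
phi(d1) = 0.3135540075; exp(-qT) = 1.0000000000; exp(-rT) = 0.9762857098
Gamma = exp(-qT) * phi(d1) / (S * sigma * sqrt(T)) = 1.0000000000 * 0.3135540075 / (24.1100 * 0.2900 * 0.8660254038) = 0.051783

Answer: Gamma = 0.051783


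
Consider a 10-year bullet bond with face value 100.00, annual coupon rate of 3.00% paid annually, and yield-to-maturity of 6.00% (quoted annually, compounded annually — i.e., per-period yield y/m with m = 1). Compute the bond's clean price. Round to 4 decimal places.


Coupon per period c = face * coupon_rate / m = 3.000000
Periods per year m = 1; per-period yield y/m = 0.060000
Number of cashflows N = 10
Cashflows (t years, CF_t, discount factor 1/(1+y/m)^(m*t), PV):
  t = 1.0000: CF_t = 3.000000, DF = 0.943396, PV = 2.830189
  t = 2.0000: CF_t = 3.000000, DF = 0.889996, PV = 2.669989
  t = 3.0000: CF_t = 3.000000, DF = 0.839619, PV = 2.518858
  t = 4.0000: CF_t = 3.000000, DF = 0.792094, PV = 2.376281
  t = 5.0000: CF_t = 3.000000, DF = 0.747258, PV = 2.241775
  t = 6.0000: CF_t = 3.000000, DF = 0.704961, PV = 2.114882
  t = 7.0000: CF_t = 3.000000, DF = 0.665057, PV = 1.995171
  t = 8.0000: CF_t = 3.000000, DF = 0.627412, PV = 1.882237
  t = 9.0000: CF_t = 3.000000, DF = 0.591898, PV = 1.775695
  t = 10.0000: CF_t = 103.000000, DF = 0.558395, PV = 57.514662
Price P = sum_t PV_t = 77.919739

Answer: Price = 77.9197


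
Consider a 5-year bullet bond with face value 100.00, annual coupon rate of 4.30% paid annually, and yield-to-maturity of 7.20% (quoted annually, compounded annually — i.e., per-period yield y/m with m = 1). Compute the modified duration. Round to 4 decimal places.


Coupon per period c = face * coupon_rate / m = 4.300000
Periods per year m = 1; per-period yield y/m = 0.072000
Number of cashflows N = 5
Cashflows (t years, CF_t, discount factor 1/(1+y/m)^(m*t), PV):
  t = 1.0000: CF_t = 4.300000, DF = 0.932836, PV = 4.011194
  t = 2.0000: CF_t = 4.300000, DF = 0.870183, PV = 3.741785
  t = 3.0000: CF_t = 4.300000, DF = 0.811738, PV = 3.490472
  t = 4.0000: CF_t = 4.300000, DF = 0.757218, PV = 3.256037
  t = 5.0000: CF_t = 104.300000, DF = 0.706360, PV = 73.673344
Price P = sum_t PV_t = 88.172832
First compute Macaulay numerator sum_t t * PV_t:
  t * PV_t at t = 1.0000: 4.011194
  t * PV_t at t = 2.0000: 7.483571
  t * PV_t at t = 3.0000: 10.471415
  t * PV_t at t = 4.0000: 13.024147
  t * PV_t at t = 5.0000: 368.366719
Macaulay duration D = 403.357046 / 88.172832 = 4.574618
Modified duration = D / (1 + y/m) = 4.574618 / (1 + 0.072000) = 4.267368

Answer: Modified duration = 4.2674


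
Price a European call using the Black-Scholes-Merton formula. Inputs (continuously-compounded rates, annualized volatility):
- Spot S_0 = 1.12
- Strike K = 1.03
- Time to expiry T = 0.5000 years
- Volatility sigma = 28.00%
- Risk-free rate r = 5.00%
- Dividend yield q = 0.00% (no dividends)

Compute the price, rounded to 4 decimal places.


Answer: Price = 0.1538

Derivation:
d1 = (ln(S/K) + (r - q + 0.5*sigma^2) * T) / (sigma * sqrt(T)) = 0.64836582
d2 = d1 - sigma * sqrt(T) = 0.45037592
exp(-rT) = 0.97530991; exp(-qT) = 1.00000000
C = S_0 * exp(-qT) * N(d1) - K * exp(-rT) * N(d2)
N(d1) = 0.74162581; N(d2) = 0.67378030
C = 1.1200 * 1.00000000 * 0.74162581 - 1.0300 * 0.97530991 * 0.67378030 = 0.1538


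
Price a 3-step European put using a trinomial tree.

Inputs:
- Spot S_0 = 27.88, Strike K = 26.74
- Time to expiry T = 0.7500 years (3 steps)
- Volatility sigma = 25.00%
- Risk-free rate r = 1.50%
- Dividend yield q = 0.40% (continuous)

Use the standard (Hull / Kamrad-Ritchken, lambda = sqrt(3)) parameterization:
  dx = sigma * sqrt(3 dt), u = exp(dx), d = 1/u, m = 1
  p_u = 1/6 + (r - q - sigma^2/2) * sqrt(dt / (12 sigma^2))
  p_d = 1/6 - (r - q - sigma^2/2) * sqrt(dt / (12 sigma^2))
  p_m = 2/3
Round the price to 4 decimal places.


Answer: Price = V(0,0) = 1.6839

Derivation:
dt = T/N = 0.250000; dx = sigma*sqrt(3*dt) = 0.216506
u = exp(dx) = 1.241731; d = 1/u = 0.805327
p_u = 0.154975, p_m = 0.666667, p_d = 0.178358
Discount per step: exp(-r*dt) = 0.996257
Stock lattice S(k, j) with j the centered position index:
  k=0: S(0,+0) = 27.8800
  k=1: S(1,-1) = 22.4525; S(1,+0) = 27.8800; S(1,+1) = 34.6195
  k=2: S(2,-2) = 18.0816; S(2,-1) = 22.4525; S(2,+0) = 27.8800; S(2,+1) = 34.6195; S(2,+2) = 42.9881
  k=3: S(3,-3) = 14.5616; S(3,-2) = 18.0816; S(3,-1) = 22.4525; S(3,+0) = 27.8800; S(3,+1) = 34.6195; S(3,+2) = 42.9881; S(3,+3) = 53.3796
Terminal payoffs V(N, j) = max(K - S_T, 0):
  V(3,-3) = 12.178362; V(3,-2) = 8.658363; V(3,-1) = 4.287472; V(3,+0) = 0.000000; V(3,+1) = 0.000000; V(3,+2) = 0.000000; V(3,+3) = 0.000000
Backward induction: V(k, j) = exp(-r*dt) * [p_u * V(k+1, j+1) + p_m * V(k+1, j) + p_d * V(k+1, j-1)]
  V(2,-2) = exp(-r*dt) * [p_u*4.287472 + p_m*8.658363 + p_d*12.178362] = 8.576580
  V(2,-1) = exp(-r*dt) * [p_u*0.000000 + p_m*4.287472 + p_d*8.658363] = 4.386124
  V(2,+0) = exp(-r*dt) * [p_u*0.000000 + p_m*0.000000 + p_d*4.287472] = 0.761843
  V(2,+1) = exp(-r*dt) * [p_u*0.000000 + p_m*0.000000 + p_d*0.000000] = 0.000000
  V(2,+2) = exp(-r*dt) * [p_u*0.000000 + p_m*0.000000 + p_d*0.000000] = 0.000000
  V(1,-1) = exp(-r*dt) * [p_u*0.761843 + p_m*4.386124 + p_d*8.576580] = 4.554739
  V(1,+0) = exp(-r*dt) * [p_u*0.000000 + p_m*0.761843 + p_d*4.386124] = 1.285366
  V(1,+1) = exp(-r*dt) * [p_u*0.000000 + p_m*0.000000 + p_d*0.761843] = 0.135372
  V(0,+0) = exp(-r*dt) * [p_u*0.135372 + p_m*1.285366 + p_d*4.554739] = 1.683938


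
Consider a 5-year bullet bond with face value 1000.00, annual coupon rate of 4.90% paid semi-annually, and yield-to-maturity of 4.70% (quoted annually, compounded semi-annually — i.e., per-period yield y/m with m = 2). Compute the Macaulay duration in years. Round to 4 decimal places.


Coupon per period c = face * coupon_rate / m = 24.500000
Periods per year m = 2; per-period yield y/m = 0.023500
Number of cashflows N = 10
Cashflows (t years, CF_t, discount factor 1/(1+y/m)^(m*t), PV):
  t = 0.5000: CF_t = 24.500000, DF = 0.977040, PV = 23.937469
  t = 1.0000: CF_t = 24.500000, DF = 0.954606, PV = 23.387855
  t = 1.5000: CF_t = 24.500000, DF = 0.932688, PV = 22.850860
  t = 2.0000: CF_t = 24.500000, DF = 0.911273, PV = 22.326194
  t = 2.5000: CF_t = 24.500000, DF = 0.890350, PV = 21.813575
  t = 3.0000: CF_t = 24.500000, DF = 0.869907, PV = 21.312726
  t = 3.5000: CF_t = 24.500000, DF = 0.849934, PV = 20.823377
  t = 4.0000: CF_t = 24.500000, DF = 0.830419, PV = 20.345263
  t = 4.5000: CF_t = 24.500000, DF = 0.811352, PV = 19.878127
  t = 5.0000: CF_t = 1024.500000, DF = 0.792723, PV = 812.144846
Price P = sum_t PV_t = 1008.820292
Macaulay numerator sum_t t * PV_t:
  t * PV_t at t = 0.5000: 11.968735
  t * PV_t at t = 1.0000: 23.387855
  t * PV_t at t = 1.5000: 34.276290
  t * PV_t at t = 2.0000: 44.652388
  t * PV_t at t = 2.5000: 54.533938
  t * PV_t at t = 3.0000: 63.938178
  t * PV_t at t = 3.5000: 72.881818
  t * PV_t at t = 4.0000: 81.381052
  t * PV_t at t = 4.5000: 89.451572
  t * PV_t at t = 5.0000: 4060.724232
Macaulay duration D = (sum_t t * PV_t) / P = 4537.196057 / 1008.820292 = 4.497527

Answer: Macaulay duration = 4.4975 years


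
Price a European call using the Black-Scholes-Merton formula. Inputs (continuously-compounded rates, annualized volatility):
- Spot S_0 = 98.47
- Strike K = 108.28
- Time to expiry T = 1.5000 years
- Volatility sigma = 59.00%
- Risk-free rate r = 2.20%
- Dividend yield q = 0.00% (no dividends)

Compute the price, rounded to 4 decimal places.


Answer: Price = 25.6221

Derivation:
d1 = (ln(S/K) + (r - q + 0.5*sigma^2) * T) / (sigma * sqrt(T)) = 0.27554195
d2 = d1 - sigma * sqrt(T) = -0.44705752
exp(-rT) = 0.96753856; exp(-qT) = 1.00000000
C = S_0 * exp(-qT) * N(d1) - K * exp(-rT) * N(d2)
N(d1) = 0.60855005; N(d2) = 0.32741676
C = 98.4700 * 1.00000000 * 0.60855005 - 108.2800 * 0.96753856 * 0.32741676 = 25.6221


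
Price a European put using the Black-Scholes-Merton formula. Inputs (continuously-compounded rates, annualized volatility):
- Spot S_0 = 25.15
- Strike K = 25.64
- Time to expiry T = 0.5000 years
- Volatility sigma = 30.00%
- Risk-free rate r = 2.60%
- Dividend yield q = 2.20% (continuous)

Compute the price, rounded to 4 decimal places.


Answer: Price = 2.3435

Derivation:
d1 = (ln(S/K) + (r - q + 0.5*sigma^2) * T) / (sigma * sqrt(T)) = 0.02453314
d2 = d1 - sigma * sqrt(T) = -0.18759890
exp(-rT) = 0.98708414; exp(-qT) = 0.98906028
P = K * exp(-rT) * N(-d2) - S_0 * exp(-qT) * N(-d1)
N(-d1) = 0.49021368; N(-d2) = 0.57440445
P = 25.6400 * 0.98708414 * 0.57440445 - 25.1500 * 0.98906028 * 0.49021368 = 2.3435


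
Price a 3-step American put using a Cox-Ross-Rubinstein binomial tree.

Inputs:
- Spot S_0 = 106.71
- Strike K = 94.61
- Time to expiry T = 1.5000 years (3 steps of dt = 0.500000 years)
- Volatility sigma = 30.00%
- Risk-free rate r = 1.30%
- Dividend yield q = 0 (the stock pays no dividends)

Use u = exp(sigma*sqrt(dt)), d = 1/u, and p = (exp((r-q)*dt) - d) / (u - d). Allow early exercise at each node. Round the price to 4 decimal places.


Answer: Price = V(0,0) = 9.2476

Derivation:
dt = T/N = 0.500000
u = exp(sigma*sqrt(dt)) = 1.236311; d = 1/u = 0.808858
p = (exp((r-q)*dt) - d) / (u - d) = 0.462421
Discount per step: exp(-r*dt) = 0.993521
Stock lattice S(k, i) with i counting down-moves:
  k=0: S(0,0) = 106.7100
  k=1: S(1,0) = 131.9268; S(1,1) = 86.3132
  k=2: S(2,0) = 163.1025; S(2,1) = 106.7100; S(2,2) = 69.8151
  k=3: S(3,0) = 201.6455; S(3,1) = 131.9268; S(3,2) = 86.3132; S(3,3) = 56.4705
Terminal payoffs V(N, i) = max(K - S_T, 0):
  V(3,0) = 0.000000; V(3,1) = 0.000000; V(3,2) = 8.296774; V(3,3) = 38.139478
Backward induction: V(k, i) = exp(-r*dt) * [p * V(k+1, i) + (1-p) * V(k+1, i+1)]; then take max(V_cont, immediate exercise) for American.
  V(2,0) = exp(-r*dt) * [p*0.000000 + (1-p)*0.000000] = 0.000000; exercise = 0.000000; V(2,0) = max -> 0.000000
  V(2,1) = exp(-r*dt) * [p*0.000000 + (1-p)*8.296774] = 4.431276; exercise = 0.000000; V(2,1) = max -> 4.431276
  V(2,2) = exp(-r*dt) * [p*8.296774 + (1-p)*38.139478] = 24.181895; exercise = 24.794866; V(2,2) = max -> 24.794866
  V(1,0) = exp(-r*dt) * [p*0.000000 + (1-p)*4.431276] = 2.366728; exercise = 0.000000; V(1,0) = max -> 2.366728
  V(1,1) = exp(-r*dt) * [p*4.431276 + (1-p)*24.794866] = 15.278682; exercise = 8.296774; V(1,1) = max -> 15.278682
  V(0,0) = exp(-r*dt) * [p*2.366728 + (1-p)*15.278682] = 9.247620; exercise = 0.000000; V(0,0) = max -> 9.247620


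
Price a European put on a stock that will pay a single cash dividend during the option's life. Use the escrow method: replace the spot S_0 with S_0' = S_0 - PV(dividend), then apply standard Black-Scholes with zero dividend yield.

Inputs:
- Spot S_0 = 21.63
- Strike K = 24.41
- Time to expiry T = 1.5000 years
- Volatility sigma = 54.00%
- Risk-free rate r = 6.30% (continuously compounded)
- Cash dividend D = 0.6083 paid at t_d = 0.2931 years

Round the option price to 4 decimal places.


PV(D) = D * exp(-r * t_d) = 0.6083 * 0.98170414 = 0.59717063
S_0' = S_0 - PV(D) = 21.6300 - 0.59717063 = 21.03282937
d1 = (ln(S_0'/K) + (r + sigma^2/2)*T) / (sigma*sqrt(T)) = 0.24841400
d2 = d1 - sigma*sqrt(T) = -0.41294823
exp(-rT) = 0.90982773
N(-d1) = 0.40190705; N(-d2) = 0.66017773
P = K * exp(-rT) * N(-d2) - S_0' * N(-d1) = 24.4100 * 0.90982773 * 0.66017773 - 21.03282937 * 0.40190705 = 6.2086

Answer: Price = 6.2086


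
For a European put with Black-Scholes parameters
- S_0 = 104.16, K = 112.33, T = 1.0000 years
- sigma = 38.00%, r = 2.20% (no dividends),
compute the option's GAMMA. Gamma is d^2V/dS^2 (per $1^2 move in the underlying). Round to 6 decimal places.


d1 = 0.0491768705; d2 = -0.3308231295
phi(d1) = 0.3984601780; exp(-qT) = 1.0000000000; exp(-rT) = 0.9782402351
Gamma = exp(-qT) * phi(d1) / (S * sigma * sqrt(T)) = 1.0000000000 * 0.3984601780 / (104.1600 * 0.3800 * 1.0000000000) = 0.010067

Answer: Gamma = 0.010067


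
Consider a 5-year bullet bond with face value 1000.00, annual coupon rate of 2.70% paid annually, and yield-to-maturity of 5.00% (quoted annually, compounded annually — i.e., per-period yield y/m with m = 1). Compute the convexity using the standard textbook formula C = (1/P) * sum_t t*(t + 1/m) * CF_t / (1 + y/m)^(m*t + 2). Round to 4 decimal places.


Answer: Convexity = 25.2469

Derivation:
Coupon per period c = face * coupon_rate / m = 27.000000
Periods per year m = 1; per-period yield y/m = 0.050000
Number of cashflows N = 5
Cashflows (t years, CF_t, discount factor 1/(1+y/m)^(m*t), PV):
  t = 1.0000: CF_t = 27.000000, DF = 0.952381, PV = 25.714286
  t = 2.0000: CF_t = 27.000000, DF = 0.907029, PV = 24.489796
  t = 3.0000: CF_t = 27.000000, DF = 0.863838, PV = 23.323615
  t = 4.0000: CF_t = 27.000000, DF = 0.822702, PV = 22.212967
  t = 5.0000: CF_t = 1027.000000, DF = 0.783526, PV = 804.681373
Price P = sum_t PV_t = 900.422037
Convexity numerator sum_t t*(t + 1/m) * CF_t / (1+y/m)^(m*t + 2):
  t = 1.0000: term = 46.647230
  t = 2.0000: term = 133.277801
  t = 3.0000: term = 253.862478
  t = 4.0000: term = 402.956314
  t = 5.0000: term = 21896.091781
Convexity = (1/P) * sum = 22732.835605 / 900.422037 = 25.246867


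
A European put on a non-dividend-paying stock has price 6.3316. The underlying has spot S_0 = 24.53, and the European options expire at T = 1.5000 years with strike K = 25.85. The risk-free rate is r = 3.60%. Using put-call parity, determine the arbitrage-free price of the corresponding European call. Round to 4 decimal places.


Answer: Call price = 6.3705

Derivation:
Put-call parity: C - P = S_0 * exp(-qT) - K * exp(-rT).
S_0 * exp(-qT) = 24.5300 * 1.00000000 = 24.53000000
K * exp(-rT) = 25.8500 * 0.94743211 = 24.49111995
C = P + S*exp(-qT) - K*exp(-rT)
C = 6.3316 + 24.53000000 - 24.49111995 = 6.3705


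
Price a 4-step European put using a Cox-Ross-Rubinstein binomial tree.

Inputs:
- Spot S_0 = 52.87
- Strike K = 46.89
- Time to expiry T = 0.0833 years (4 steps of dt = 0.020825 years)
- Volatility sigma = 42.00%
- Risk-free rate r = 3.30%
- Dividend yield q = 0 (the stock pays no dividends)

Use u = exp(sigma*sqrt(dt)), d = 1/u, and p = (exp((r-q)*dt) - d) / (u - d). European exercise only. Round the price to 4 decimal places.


dt = T/N = 0.020825
u = exp(sigma*sqrt(dt)) = 1.062484; d = 1/u = 0.941191
p = (exp((r-q)*dt) - d) / (u - d) = 0.490520
Discount per step: exp(-r*dt) = 0.999313
Stock lattice S(k, i) with i counting down-moves:
  k=0: S(0,0) = 52.8700
  k=1: S(1,0) = 56.1735; S(1,1) = 49.7607
  k=2: S(2,0) = 59.6835; S(2,1) = 52.8700; S(2,2) = 46.8343
  k=3: S(3,0) = 63.4128; S(3,1) = 56.1735; S(3,2) = 49.7607; S(3,3) = 44.0800
  k=4: S(4,0) = 67.3750; S(4,1) = 59.6835; S(4,2) = 52.8700; S(4,3) = 46.8343; S(4,4) = 41.4877
Terminal payoffs V(N, i) = max(K - S_T, 0):
  V(4,0) = 0.000000; V(4,1) = 0.000000; V(4,2) = 0.000000; V(4,3) = 0.055657; V(4,4) = 5.402281
Backward induction: V(k, i) = exp(-r*dt) * [p * V(k+1, i) + (1-p) * V(k+1, i+1)].
  V(3,0) = exp(-r*dt) * [p*0.000000 + (1-p)*0.000000] = 0.000000
  V(3,1) = exp(-r*dt) * [p*0.000000 + (1-p)*0.000000] = 0.000000
  V(3,2) = exp(-r*dt) * [p*0.000000 + (1-p)*0.055657] = 0.028337
  V(3,3) = exp(-r*dt) * [p*0.055657 + (1-p)*5.402281] = 2.777745
  V(2,0) = exp(-r*dt) * [p*0.000000 + (1-p)*0.000000] = 0.000000
  V(2,1) = exp(-r*dt) * [p*0.000000 + (1-p)*0.028337] = 0.014427
  V(2,2) = exp(-r*dt) * [p*0.028337 + (1-p)*2.777745] = 1.428124
  V(1,0) = exp(-r*dt) * [p*0.000000 + (1-p)*0.014427] = 0.007345
  V(1,1) = exp(-r*dt) * [p*0.014427 + (1-p)*1.428124] = 0.734172
  V(0,0) = exp(-r*dt) * [p*0.007345 + (1-p)*0.734172] = 0.377390

Answer: Price = V(0,0) = 0.3774


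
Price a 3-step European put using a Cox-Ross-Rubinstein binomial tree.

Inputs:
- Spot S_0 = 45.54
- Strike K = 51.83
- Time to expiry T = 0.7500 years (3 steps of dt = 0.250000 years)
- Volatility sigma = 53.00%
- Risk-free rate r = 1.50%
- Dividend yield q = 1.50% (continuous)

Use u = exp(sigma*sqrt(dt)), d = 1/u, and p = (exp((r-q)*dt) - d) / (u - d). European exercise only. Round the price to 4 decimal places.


Answer: Price = V(0,0) = 12.5671

Derivation:
dt = T/N = 0.250000
u = exp(sigma*sqrt(dt)) = 1.303431; d = 1/u = 0.767206
p = (exp((r-q)*dt) - d) / (u - d) = 0.434135
Discount per step: exp(-r*dt) = 0.996257
Stock lattice S(k, i) with i counting down-moves:
  k=0: S(0,0) = 45.5400
  k=1: S(1,0) = 59.3582; S(1,1) = 34.9386
  k=2: S(2,0) = 77.3694; S(2,1) = 45.5400; S(2,2) = 26.8051
  k=3: S(3,0) = 100.8456; S(3,1) = 59.3582; S(3,2) = 34.9386; S(3,3) = 20.5650
Terminal payoffs V(N, i) = max(K - S_T, 0):
  V(3,0) = 0.000000; V(3,1) = 0.000000; V(3,2) = 16.891441; V(3,3) = 31.264991
Backward induction: V(k, i) = exp(-r*dt) * [p * V(k+1, i) + (1-p) * V(k+1, i+1)].
  V(2,0) = exp(-r*dt) * [p*0.000000 + (1-p)*0.000000] = 0.000000
  V(2,1) = exp(-r*dt) * [p*0.000000 + (1-p)*16.891441] = 9.522499
  V(2,2) = exp(-r*dt) * [p*16.891441 + (1-p)*31.264991] = 24.931262
  V(1,0) = exp(-r*dt) * [p*0.000000 + (1-p)*9.522499] = 5.368280
  V(1,1) = exp(-r*dt) * [p*9.522499 + (1-p)*24.931262] = 18.173500
  V(0,0) = exp(-r*dt) * [p*5.368280 + (1-p)*18.173500] = 12.567091


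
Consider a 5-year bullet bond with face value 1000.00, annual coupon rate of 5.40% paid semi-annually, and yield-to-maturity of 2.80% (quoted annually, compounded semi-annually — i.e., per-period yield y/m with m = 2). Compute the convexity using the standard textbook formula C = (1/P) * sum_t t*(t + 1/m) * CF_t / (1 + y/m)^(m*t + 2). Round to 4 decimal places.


Coupon per period c = face * coupon_rate / m = 27.000000
Periods per year m = 2; per-period yield y/m = 0.014000
Number of cashflows N = 10
Cashflows (t years, CF_t, discount factor 1/(1+y/m)^(m*t), PV):
  t = 0.5000: CF_t = 27.000000, DF = 0.986193, PV = 26.627219
  t = 1.0000: CF_t = 27.000000, DF = 0.972577, PV = 26.259585
  t = 1.5000: CF_t = 27.000000, DF = 0.959149, PV = 25.897026
  t = 2.0000: CF_t = 27.000000, DF = 0.945906, PV = 25.539474
  t = 2.5000: CF_t = 27.000000, DF = 0.932847, PV = 25.186858
  t = 3.0000: CF_t = 27.000000, DF = 0.919967, PV = 24.839110
  t = 3.5000: CF_t = 27.000000, DF = 0.907265, PV = 24.496164
  t = 4.0000: CF_t = 27.000000, DF = 0.894739, PV = 24.157953
  t = 4.5000: CF_t = 27.000000, DF = 0.882386, PV = 23.824411
  t = 5.0000: CF_t = 1027.000000, DF = 0.870203, PV = 893.698221
Price P = sum_t PV_t = 1120.526020
Convexity numerator sum_t t*(t + 1/m) * CF_t / (1+y/m)^(m*t + 2):
  t = 0.5000: term = 12.948513
  t = 1.0000: term = 38.309211
  t = 1.5000: term = 75.560573
  t = 2.0000: term = 124.195551
  t = 2.5000: term = 183.721229
  t = 3.0000: term = 253.658502
  t = 3.5000: term = 333.541751
  t = 4.0000: term = 422.918535
  t = 4.5000: term = 521.349279
  t = 5.0000: term = 23902.739447
Convexity = (1/P) * sum = 25868.942592 / 1120.526020 = 23.086427

Answer: Convexity = 23.0864


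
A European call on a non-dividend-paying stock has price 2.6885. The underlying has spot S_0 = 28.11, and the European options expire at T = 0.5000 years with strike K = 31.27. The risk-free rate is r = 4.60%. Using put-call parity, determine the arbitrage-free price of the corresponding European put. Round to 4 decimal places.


Put-call parity: C - P = S_0 * exp(-qT) - K * exp(-rT).
S_0 * exp(-qT) = 28.1100 * 1.00000000 = 28.11000000
K * exp(-rT) = 31.2700 * 0.97726248 = 30.55899787
P = C - S*exp(-qT) + K*exp(-rT)
P = 2.6885 - 28.11000000 + 30.55899787 = 5.1375

Answer: Put price = 5.1375
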